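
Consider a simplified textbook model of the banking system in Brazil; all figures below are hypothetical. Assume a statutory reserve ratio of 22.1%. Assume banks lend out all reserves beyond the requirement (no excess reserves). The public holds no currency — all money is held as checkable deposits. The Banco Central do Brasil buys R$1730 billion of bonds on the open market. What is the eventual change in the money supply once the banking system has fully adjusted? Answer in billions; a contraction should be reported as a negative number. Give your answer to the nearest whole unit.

R$7828 billion

The simple money multiplier is m = 1/rr = 1/0.221 ≈ 4.52489.
An open-market purchase increases the monetary base by 1730 billion, so ΔM = m × ΔMB = 4.52489 × 1730 = 7828.0597 billion.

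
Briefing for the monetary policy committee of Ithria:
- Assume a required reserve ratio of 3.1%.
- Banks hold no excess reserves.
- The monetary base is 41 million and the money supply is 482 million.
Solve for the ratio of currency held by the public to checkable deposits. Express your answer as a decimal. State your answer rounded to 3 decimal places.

Using m = M/MB = 482/41 ≈ 11.756098. From m = (1 + c)/(c + rr + e), rearranging gives 1 + c = m·(c + rr + e), so c·(1 − m) = m·(rr + e) − 1.
Hence c = [m·(rr + e) − 1]/(1 − m) = [11.756098 × (0.031 + 0) − 1] / (1 − 11.756098) ≈ 0.059088.

0.059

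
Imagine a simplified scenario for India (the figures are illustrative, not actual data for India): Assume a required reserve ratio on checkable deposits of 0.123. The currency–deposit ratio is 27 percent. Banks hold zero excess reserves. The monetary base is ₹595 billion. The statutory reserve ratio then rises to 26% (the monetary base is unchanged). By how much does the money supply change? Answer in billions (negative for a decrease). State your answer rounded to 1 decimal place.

Initially m₁ = (1 + 0.27) / (0.123 + 0.27) ≈ 3.23155, so M₁ = 3.23155 × 595 ≈ 1922.7722 billion.
After the change m₂ = (1 + 0.27) / (0.26 + 0.27) ≈ 2.39623, so M₂ = 2.39623 × 595 ≈ 1425.7568 billion.
ΔM = M₂ − M₁ = 1425.7568 − 1922.7722 = -497.0154 billion.

-497.0 billion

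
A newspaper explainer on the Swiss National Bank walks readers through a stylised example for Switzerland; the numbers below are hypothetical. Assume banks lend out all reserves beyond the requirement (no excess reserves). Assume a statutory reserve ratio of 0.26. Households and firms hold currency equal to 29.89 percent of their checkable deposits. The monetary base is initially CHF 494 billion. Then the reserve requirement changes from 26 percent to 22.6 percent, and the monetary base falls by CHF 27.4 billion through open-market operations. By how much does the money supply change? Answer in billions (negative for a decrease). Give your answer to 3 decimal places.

CHF 6.562 billion

Before: m₁ = (1 + 0.2989) / (0.26 + 0.2989) ≈ 2.3240293, MB₁ = 494, so M₁ = 2.3240293 × 494 ≈ 1148.0705 billion.
After: m₂ = (1 + 0.2989) / (0.226 + 0.2989) ≈ 2.4745666, MB₂ = 494 − 27.4 = 466.6, so M₂ = 2.4745666 × 466.6 ≈ 1154.6328 billion.
ΔM = M₂ − M₁ = 1154.6328 − 1148.0705 = 6.5623 billion.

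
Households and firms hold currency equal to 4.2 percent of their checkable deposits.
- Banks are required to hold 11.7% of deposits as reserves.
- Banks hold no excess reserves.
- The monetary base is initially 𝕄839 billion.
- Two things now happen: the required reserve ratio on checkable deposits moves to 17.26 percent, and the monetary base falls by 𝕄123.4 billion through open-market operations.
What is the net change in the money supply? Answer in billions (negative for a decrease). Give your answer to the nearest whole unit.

Before: m₁ = (1 + 0.042) / (0.117 + 0.042) ≈ 6.5535, MB₁ = 839, so M₁ = 6.5535 × 839 = 5498.3865 billion.
After: m₂ = (1 + 0.042) / (0.1726 + 0.042) ≈ 4.8555, MB₂ = 839 − 123.4 = 715.6, so M₂ = 4.8555 × 715.6 = 3474.5958 billion.
ΔM = M₂ − M₁ = 3474.5958 − 5498.3865 = -2023.7907 billion.

-2024 billion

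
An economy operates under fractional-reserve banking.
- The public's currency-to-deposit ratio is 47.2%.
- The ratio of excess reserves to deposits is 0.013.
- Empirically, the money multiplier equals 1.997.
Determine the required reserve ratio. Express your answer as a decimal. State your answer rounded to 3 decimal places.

Using m = 1.997. Since m = (1 + c)/(c + rr + e), the denominator satisfies c + rr + e = (1 + c)/m = (1 + 0.472) / 1.997 ≈ 0.737106.
With c = 0.472 and e = 0.013, the required reserve ratio is 0.737106 − 0.472 − 0.013 = 0.252106.

0.252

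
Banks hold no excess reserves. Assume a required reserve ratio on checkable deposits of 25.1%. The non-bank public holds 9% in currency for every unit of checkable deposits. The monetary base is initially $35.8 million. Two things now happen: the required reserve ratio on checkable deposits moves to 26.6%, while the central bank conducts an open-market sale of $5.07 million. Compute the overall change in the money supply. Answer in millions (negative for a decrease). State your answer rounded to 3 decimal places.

-20.345 million

Before: m₁ = (1 + 0.09) / (0.251 + 0.09) ≈ 3.196481, MB₁ = 35.8, so M₁ = 3.196481 × 35.8 ≈ 114.434 million.
After: m₂ = (1 + 0.09) / (0.266 + 0.09) ≈ 3.061798, MB₂ = 35.8 − 5.07 = 30.73, so M₂ = 3.061798 × 30.73 ≈ 94.0891 million.
ΔM = M₂ − M₁ = 94.0891 − 114.434 = -20.3449 million.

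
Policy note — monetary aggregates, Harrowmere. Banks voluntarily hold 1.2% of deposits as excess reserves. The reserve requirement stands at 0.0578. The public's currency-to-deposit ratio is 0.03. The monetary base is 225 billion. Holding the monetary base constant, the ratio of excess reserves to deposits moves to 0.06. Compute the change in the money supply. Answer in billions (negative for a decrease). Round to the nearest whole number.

Initially m₁ = (1 + 0.03) / (0.0578 + 0.012 + 0.03) ≈ 10.3206, so M₁ = 10.3206 × 225 = 2322.135 billion.
After the change m₂ = (1 + 0.03) / (0.0578 + 0.06 + 0.03) ≈ 6.9689, so M₂ = 6.9689 × 225 = 1568.0025 billion.
ΔM = M₂ − M₁ = 1568.0025 − 2322.135 = -754.1325 billion.

-754 billion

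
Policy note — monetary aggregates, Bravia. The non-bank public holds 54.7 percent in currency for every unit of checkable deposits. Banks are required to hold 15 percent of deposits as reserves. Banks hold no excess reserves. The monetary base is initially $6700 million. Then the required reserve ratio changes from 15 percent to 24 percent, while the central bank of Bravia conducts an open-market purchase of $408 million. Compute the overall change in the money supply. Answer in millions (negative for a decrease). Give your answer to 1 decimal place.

Before: m₁ = (1 + 0.547) / (0.15 + 0.547) ≈ 2.219512, MB₁ = 6700, so M₁ = 2.219512 × 6700 = 14870.7304 million.
After: m₂ = (1 + 0.547) / (0.24 + 0.547) ≈ 1.965693, MB₂ = 6700 + 408 = 7108, so M₂ = 1.965693 × 7108 ≈ 13972.1458 million.
ΔM = M₂ − M₁ = 13972.1458 − 14870.7304 = -898.5846 million.

-898.6 million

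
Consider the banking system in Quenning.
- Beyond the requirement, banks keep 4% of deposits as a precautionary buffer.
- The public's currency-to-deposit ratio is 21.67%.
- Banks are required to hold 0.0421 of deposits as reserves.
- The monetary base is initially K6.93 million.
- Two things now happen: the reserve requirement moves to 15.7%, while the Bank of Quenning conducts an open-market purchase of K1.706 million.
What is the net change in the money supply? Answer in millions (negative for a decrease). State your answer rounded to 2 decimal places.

Before: m₁ = (1 + 0.2167) / (0.0421 + 0.04 + 0.2167) ≈ 4.0720, MB₁ = 6.93, so M₁ = 4.0720 × 6.93 ≈ 28.219 million.
After: m₂ = (1 + 0.2167) / (0.157 + 0.04 + 0.2167) ≈ 2.9410, MB₂ = 6.93 + 1.706 = 8.636, so M₂ = 2.9410 × 8.636 ≈ 25.3985 million.
ΔM = M₂ − M₁ = 25.3985 − 28.219 = -2.8205 million.

-2.82 million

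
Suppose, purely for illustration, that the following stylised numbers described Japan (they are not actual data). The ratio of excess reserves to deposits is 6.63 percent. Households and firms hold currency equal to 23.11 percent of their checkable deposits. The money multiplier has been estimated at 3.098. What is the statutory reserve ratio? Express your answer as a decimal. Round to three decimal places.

0.100

Using m = 3.098. Since m = (1 + c)/(c + rr + e), the denominator satisfies c + rr + e = (1 + c)/m = (1 + 0.2311) / 3.098 ≈ 0.397385.
With c = 0.2311 and e = 0.0663, the statutory reserve ratio is 0.397385 − 0.2311 − 0.0663 = 0.099985.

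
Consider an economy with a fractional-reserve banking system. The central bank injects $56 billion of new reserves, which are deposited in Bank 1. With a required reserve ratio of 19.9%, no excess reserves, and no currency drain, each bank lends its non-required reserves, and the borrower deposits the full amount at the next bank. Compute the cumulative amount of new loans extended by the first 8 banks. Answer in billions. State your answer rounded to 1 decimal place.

$187.2 billion

Bank i lends (1 − rr)^i of the original deposit: Bank 1 lends 56·0.8010 = 44.8560, Bank 2 lends 56·0.8010² ≈ 35.9297, and so on.
Summing a geometric series: total = 56·[0.8010·(1 − 0.8010^8) / (1 − 0.8010)] ≈ 187.2102 billion.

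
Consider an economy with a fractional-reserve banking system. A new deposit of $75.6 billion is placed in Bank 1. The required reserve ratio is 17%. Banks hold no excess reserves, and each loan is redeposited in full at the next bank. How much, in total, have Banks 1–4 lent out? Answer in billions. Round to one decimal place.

Bank i lends (1 − rr)^i of the original deposit: Bank 1 lends 75.6·0.8300 = 62.7480, Bank 2 lends 75.6·0.8300² ≈ 52.0808, and so on.
Summing a geometric series: total = 75.6·[0.8300·(1 − 0.8300^4) / (1 − 0.8300)] ≈ 193.9344 billion.

$193.9 billion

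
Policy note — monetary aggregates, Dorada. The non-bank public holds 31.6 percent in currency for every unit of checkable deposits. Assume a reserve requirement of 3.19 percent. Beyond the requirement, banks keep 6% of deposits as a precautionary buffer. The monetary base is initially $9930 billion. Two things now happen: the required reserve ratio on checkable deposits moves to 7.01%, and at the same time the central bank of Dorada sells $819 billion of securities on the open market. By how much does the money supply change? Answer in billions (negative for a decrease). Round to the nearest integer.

Before: m₁ = (1 + 0.316) / (0.0319 + 0.06 + 0.316) ≈ 3.22628, MB₁ = 9930, so M₁ = 3.22628 × 9930 = 32036.9604 billion.
After: m₂ = (1 + 0.316) / (0.0701 + 0.06 + 0.316) ≈ 2.95001, MB₂ = 9930 − 819 = 9111, so M₂ = 2.95001 × 9111 ≈ 26877.5411 billion.
ΔM = M₂ − M₁ = 26877.5411 − 32036.9604 = -5159.4193 billion.

-5159 billion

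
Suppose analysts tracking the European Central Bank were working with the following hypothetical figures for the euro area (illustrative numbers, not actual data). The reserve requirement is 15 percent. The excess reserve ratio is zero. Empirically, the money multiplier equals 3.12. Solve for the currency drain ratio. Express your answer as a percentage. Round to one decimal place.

Using m = 3.12. From m = (1 + c)/(c + rr + e), rearranging gives 1 + c = m·(c + rr + e), so c·(1 − m) = m·(rr + e) − 1.
Hence c = [m·(rr + e) − 1]/(1 − m) = [3.12 × (0.15 + 0) − 1] / (1 − 3.12) ≈ 0.250943.

25.1%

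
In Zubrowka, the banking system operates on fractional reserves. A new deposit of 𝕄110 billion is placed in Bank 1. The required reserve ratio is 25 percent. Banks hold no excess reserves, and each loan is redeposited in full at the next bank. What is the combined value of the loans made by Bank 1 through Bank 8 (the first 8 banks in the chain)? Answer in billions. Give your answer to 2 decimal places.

Bank i lends (1 − rr)^i of the original deposit: Bank 1 lends 110·0.7500 = 82.5000, Bank 2 lends 110·0.7500² = 61.8750, and so on.
Summing a geometric series: total = 110·[0.7500·(1 − 0.7500^8) / (1 − 0.7500)] ≈ 296.9627 billion.

𝕄296.96 billion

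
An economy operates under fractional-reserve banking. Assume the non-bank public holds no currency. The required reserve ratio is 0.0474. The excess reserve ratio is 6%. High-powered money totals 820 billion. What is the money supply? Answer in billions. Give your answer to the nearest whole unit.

7635 billion

The money multiplier is m = 1 / (rr + e) = 1 / (0.0474 + 0.06) ≈ 9.3110.
So M = m × MB = 9.3110 × 820 = 7635.02 billion.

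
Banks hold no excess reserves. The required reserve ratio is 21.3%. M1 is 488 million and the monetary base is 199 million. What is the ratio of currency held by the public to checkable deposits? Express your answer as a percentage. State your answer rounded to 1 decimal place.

32.9%

Using m = M/MB = 488/199 ≈ 2.452261. From m = (1 + c)/(c + rr + e), rearranging gives 1 + c = m·(c + rr + e), so c·(1 − m) = m·(rr + e) − 1.
Hence c = [m·(rr + e) − 1]/(1 − m) = [2.452261 × (0.213 + 0) − 1] / (1 − 2.452261) ≈ 0.328914.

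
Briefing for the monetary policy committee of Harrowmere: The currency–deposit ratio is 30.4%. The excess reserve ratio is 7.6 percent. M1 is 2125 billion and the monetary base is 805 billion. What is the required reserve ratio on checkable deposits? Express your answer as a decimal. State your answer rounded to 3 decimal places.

Using m = M/MB = 2125/805 ≈ 2.639752. Since m = (1 + c)/(c + rr + e), the denominator satisfies c + rr + e = (1 + c)/m = (1 + 0.304) / 2.639752 ≈ 0.493986.
With c = 0.304 and e = 0.076, the required reserve ratio on checkable deposits is 0.493986 − 0.304 − 0.076 = 0.113986.

0.114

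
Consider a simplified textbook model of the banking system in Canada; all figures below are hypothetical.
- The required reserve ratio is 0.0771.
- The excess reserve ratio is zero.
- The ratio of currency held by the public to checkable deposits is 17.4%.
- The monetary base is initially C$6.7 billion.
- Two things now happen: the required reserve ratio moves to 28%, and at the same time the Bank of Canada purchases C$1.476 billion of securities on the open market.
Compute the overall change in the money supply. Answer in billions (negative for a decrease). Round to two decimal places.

Before: m₁ = (1 + 0.174) / (0.0771 + 0.174) ≈ 4.6754, MB₁ = 6.7, so M₁ = 4.6754 × 6.7 ≈ 31.3252 billion.
After: m₂ = (1 + 0.174) / (0.28 + 0.174) ≈ 2.5859, MB₂ = 6.7 + 1.476 = 8.176, so M₂ = 2.5859 × 8.176 ≈ 21.1423 billion.
ΔM = M₂ − M₁ = 21.1423 − 31.3252 = -10.1829 billion.

-10.18 billion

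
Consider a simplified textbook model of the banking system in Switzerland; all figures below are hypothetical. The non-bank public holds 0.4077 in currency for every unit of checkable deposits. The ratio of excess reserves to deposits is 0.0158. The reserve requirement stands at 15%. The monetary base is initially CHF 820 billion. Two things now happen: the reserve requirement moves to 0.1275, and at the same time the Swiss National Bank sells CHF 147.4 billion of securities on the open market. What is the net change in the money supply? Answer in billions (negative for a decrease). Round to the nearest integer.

-294 billion

Before: m₁ = (1 + 0.4077) / (0.15 + 0.0158 + 0.4077) ≈ 2.4546, MB₁ = 820, so M₁ = 2.4546 × 820 = 2012.772 billion.
After: m₂ = (1 + 0.4077) / (0.1275 + 0.0158 + 0.4077) ≈ 2.5548, MB₂ = 820 − 147.4 = 672.6, so M₂ = 2.5548 × 672.6 ≈ 1718.3585 billion.
ΔM = M₂ − M₁ = 1718.3585 − 2012.772 = -294.4135 billion.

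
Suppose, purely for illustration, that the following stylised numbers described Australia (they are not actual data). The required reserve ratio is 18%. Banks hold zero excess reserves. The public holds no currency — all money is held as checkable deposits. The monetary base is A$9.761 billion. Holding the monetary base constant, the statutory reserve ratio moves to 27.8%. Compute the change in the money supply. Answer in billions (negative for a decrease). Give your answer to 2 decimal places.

Initially m₁ = 1 / (0.18) ≈ 5.5556, so M₁ = 5.5556 × 9.761 ≈ 54.2282 billion.
After the change m₂ = 1 / (0.278) ≈ 3.5971, so M₂ = 3.5971 × 9.761 ≈ 35.1113 billion.
ΔM = M₂ − M₁ = 35.1113 − 54.2282 = -19.1169 billion.

-19.12 billion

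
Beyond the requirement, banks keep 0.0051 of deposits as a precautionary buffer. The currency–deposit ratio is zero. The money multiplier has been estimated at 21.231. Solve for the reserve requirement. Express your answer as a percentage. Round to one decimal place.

4.2%

Using m = 21.231. Since m = (1 + c)/(c + rr + e), the denominator satisfies c + rr + e = (1 + c)/m = (1 + 0) / 21.231 ≈ 0.047101.
With c = 0 and e = 0.0051, the reserve requirement is 0.047101 − 0 − 0.0051 = 0.042001.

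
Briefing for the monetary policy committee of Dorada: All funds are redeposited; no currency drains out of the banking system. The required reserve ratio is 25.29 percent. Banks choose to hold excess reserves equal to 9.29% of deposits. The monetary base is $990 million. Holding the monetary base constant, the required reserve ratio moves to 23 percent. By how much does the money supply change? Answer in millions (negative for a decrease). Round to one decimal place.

$203.0 million

Initially m₁ = 1 / (0.2529 + 0.0929) ≈ 2.89184, so M₁ = 2.89184 × 990 = 2862.9216 million.
After the change m₂ = 1 / (0.23 + 0.0929) ≈ 3.09693, so M₂ = 3.09693 × 990 = 3065.9607 million.
ΔM = M₂ − M₁ = 3065.9607 − 2862.9216 = 203.0391 million.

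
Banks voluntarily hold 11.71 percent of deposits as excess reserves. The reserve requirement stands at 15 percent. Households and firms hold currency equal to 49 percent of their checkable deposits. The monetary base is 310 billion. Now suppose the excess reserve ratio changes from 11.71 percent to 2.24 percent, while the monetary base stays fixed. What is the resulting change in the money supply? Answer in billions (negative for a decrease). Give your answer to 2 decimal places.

87.22 billion

Initially m₁ = (1 + 0.49) / (0.15 + 0.1171 + 0.49) ≈ 1.968036, so M₁ = 1.968036 × 310 ≈ 610.0912 billion.
After the change m₂ = (1 + 0.49) / (0.15 + 0.0224 + 0.49) ≈ 2.249396, so M₂ = 2.249396 × 310 ≈ 697.3128 billion.
ΔM = M₂ − M₁ = 697.3128 − 610.0912 = 87.2216 billion.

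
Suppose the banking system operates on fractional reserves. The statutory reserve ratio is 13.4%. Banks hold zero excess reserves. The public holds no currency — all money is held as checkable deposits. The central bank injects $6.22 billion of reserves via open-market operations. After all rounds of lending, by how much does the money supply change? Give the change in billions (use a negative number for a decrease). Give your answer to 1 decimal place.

$46.4 billion

The simple money multiplier is m = 1/rr = 1/0.134 ≈ 7.4627.
An open-market purchase increases the monetary base by 6.22 billion, so ΔM = m × ΔMB = 7.4627 × 6.22 ≈ 46.418 billion.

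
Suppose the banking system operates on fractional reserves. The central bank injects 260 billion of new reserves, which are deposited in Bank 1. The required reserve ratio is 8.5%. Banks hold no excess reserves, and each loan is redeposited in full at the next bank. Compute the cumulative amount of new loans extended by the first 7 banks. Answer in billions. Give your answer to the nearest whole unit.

Bank i lends (1 − rr)^i of the original deposit: Bank 1 lends 260·0.9150 = 237.9000, Bank 2 lends 260·0.9150² = 217.6785, and so on.
Summing a geometric series: total = 260·[0.9150·(1 − 0.9150^7) / (1 − 0.9150)] ≈ 1295.9474 billion.

1296 billion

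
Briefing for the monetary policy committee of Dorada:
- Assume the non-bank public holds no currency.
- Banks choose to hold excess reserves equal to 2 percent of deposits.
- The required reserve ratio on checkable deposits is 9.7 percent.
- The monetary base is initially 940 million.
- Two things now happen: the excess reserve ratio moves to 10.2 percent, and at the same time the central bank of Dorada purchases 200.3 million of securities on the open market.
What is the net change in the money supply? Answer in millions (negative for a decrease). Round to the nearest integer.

-2304 million

Before: m₁ = 1 / (0.097 + 0.02) ≈ 8.54701, MB₁ = 940, so M₁ = 8.54701 × 940 = 8034.1894 million.
After: m₂ = 1 / (0.097 + 0.102) ≈ 5.02513, MB₂ = 940 + 200.3 = 1140.3, so M₂ = 5.02513 × 1140.3 ≈ 5730.1557 million.
ΔM = M₂ − M₁ = 5730.1557 − 8034.1894 = -2304.0337 million.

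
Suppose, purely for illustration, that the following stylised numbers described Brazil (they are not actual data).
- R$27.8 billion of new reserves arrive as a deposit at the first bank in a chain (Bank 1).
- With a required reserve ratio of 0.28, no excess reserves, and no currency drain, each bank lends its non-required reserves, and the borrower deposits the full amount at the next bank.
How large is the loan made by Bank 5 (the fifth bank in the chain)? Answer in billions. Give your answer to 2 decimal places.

R$5.38 billion

Each bank lends a fraction (1 − rr) = 0.7200 of the deposit it receives, so Bank 5 receives 27.8·0.7200^4 and lends 27.8·0.7200^5 ≈ 5.3791 billion.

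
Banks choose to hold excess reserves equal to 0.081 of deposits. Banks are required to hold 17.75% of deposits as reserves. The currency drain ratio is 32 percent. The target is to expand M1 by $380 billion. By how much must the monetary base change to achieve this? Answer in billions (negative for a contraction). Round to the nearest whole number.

The money multiplier is m = (1 + c) / (rr + e + c) = (1 + 0.32) / (0.1775 + 0.081 + 0.32) ≈ 2.2818.
ΔMB = ΔM / m = (+380) / 2.2818 ≈ 166.5352 billion.

$167 billion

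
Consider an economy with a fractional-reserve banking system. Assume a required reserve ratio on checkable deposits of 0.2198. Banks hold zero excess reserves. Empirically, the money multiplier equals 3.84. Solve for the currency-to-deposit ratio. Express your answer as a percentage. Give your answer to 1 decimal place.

Using m = 3.84. From m = (1 + c)/(c + rr + e), rearranging gives 1 + c = m·(c + rr + e), so c·(1 − m) = m·(rr + e) − 1.
Hence c = [m·(rr + e) − 1]/(1 − m) = [3.84 × (0.2198 + 0) − 1] / (1 − 3.84) ≈ 0.054918.

5.5%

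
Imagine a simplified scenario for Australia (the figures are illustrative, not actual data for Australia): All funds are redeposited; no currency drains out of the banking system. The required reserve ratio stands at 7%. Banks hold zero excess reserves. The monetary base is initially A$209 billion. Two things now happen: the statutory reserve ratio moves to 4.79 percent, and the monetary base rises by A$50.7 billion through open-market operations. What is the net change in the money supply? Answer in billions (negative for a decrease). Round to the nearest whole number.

A$2436 billion

Before: m₁ = 1 / (0.07) ≈ 14.2857, MB₁ = 209, so M₁ = 14.2857 × 209 = 2985.7113 billion.
After: m₂ = 1 / (0.0479) ≈ 20.8768, MB₂ = 209 + 50.7 = 259.7, so M₂ = 20.8768 × 259.7 ≈ 5421.705 billion.
ΔM = M₂ − M₁ = 5421.705 − 2985.7113 = 2435.9937 billion.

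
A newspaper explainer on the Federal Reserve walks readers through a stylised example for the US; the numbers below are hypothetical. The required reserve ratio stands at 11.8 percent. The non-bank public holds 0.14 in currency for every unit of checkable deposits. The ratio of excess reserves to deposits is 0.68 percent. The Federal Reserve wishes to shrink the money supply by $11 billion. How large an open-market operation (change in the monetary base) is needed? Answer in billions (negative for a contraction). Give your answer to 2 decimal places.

-2.56 billion

The money multiplier is m = (1 + c) / (rr + e + c) = (1 + 0.14) / (0.118 + 0.0068 + 0.14) ≈ 4.30514.
ΔMB = ΔM / m = (−11) / 4.30514 ≈ -2.5551 billion.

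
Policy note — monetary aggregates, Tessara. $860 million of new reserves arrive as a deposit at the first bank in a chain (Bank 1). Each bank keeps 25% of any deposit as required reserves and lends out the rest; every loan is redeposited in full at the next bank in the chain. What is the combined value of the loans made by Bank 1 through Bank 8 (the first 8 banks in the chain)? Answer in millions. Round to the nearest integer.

Bank i lends (1 − rr)^i of the original deposit: Bank 1 lends 860·0.7500 = 645.0000, Bank 2 lends 860·0.7500² = 483.7500, and so on.
Summing a geometric series: total = 860·[0.7500·(1 − 0.7500^8) / (1 − 0.7500)] ≈ 2321.7087 million.

$2322 million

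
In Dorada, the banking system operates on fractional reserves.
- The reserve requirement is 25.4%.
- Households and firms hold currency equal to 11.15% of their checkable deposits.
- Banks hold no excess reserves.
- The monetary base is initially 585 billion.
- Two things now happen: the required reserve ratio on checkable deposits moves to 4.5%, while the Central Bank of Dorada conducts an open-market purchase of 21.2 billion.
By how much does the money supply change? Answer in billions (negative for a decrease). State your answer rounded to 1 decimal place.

Before: m₁ = (1 + 0.1115) / (0.254 + 0.1115) ≈ 3.04104, MB₁ = 585, so M₁ = 3.04104 × 585 = 1779.0084 billion.
After: m₂ = (1 + 0.1115) / (0.045 + 0.1115) ≈ 7.10224, MB₂ = 585 + 21.2 = 606.2, so M₂ = 7.10224 × 606.2 ≈ 4305.3779 billion.
ΔM = M₂ − M₁ = 4305.3779 − 1779.0084 = 2526.3695 billion.

2526.4 billion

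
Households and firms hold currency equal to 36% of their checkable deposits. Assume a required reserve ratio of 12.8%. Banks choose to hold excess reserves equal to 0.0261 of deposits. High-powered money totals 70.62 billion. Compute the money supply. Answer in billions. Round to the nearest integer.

187 billion

The money multiplier is m = (1 + c) / (rr + e + c) = (1 + 0.36) / (0.128 + 0.0261 + 0.36) ≈ 2.6454.
So M = m × MB = 2.6454 × 70.62 ≈ 186.8181 billion.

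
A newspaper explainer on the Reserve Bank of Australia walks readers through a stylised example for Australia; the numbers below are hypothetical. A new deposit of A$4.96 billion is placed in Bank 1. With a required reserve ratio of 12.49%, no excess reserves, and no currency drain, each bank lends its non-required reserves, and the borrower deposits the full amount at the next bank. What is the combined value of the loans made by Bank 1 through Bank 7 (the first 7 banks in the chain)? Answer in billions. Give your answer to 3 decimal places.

A$21.094 billion

Bank i lends (1 − rr)^i of the original deposit: Bank 1 lends 4.96·0.8751 ≈ 4.3405, Bank 2 lends 4.96·0.8751² ≈ 3.7984, and so on.
Summing a geometric series: total = 4.96·[0.8751·(1 − 0.8751^7) / (1 − 0.8751)] ≈ 21.0940 billion.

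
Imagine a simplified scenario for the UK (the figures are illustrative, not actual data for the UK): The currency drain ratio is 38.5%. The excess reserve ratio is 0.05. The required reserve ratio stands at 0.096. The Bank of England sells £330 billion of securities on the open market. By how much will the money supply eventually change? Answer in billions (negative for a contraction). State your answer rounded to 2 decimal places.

The money multiplier is m = (1 + c) / (rr + e + c) = (1 + 0.385) / (0.096 + 0.05 + 0.385) ≈ 2.608286.
The sale removes 330 billion of base, so ΔM = m × ΔMB = 2.608286 × (−330) ≈ -860.7344 billion.

-860.73 billion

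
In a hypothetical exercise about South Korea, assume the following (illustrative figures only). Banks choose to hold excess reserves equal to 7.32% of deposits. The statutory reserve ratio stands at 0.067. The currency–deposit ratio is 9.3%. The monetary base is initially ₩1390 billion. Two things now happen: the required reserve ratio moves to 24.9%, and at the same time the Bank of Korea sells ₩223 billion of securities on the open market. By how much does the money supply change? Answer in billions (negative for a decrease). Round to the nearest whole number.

-3443 billion

Before: m₁ = (1 + 0.093) / (0.067 + 0.0732 + 0.093) ≈ 4.68696, MB₁ = 1390, so M₁ = 4.68696 × 1390 = 6514.8744 billion.
After: m₂ = (1 + 0.093) / (0.249 + 0.0732 + 0.093) ≈ 2.63247, MB₂ = 1390 − 223 = 1167, so M₂ = 2.63247 × 1167 ≈ 3072.0925 billion.
ΔM = M₂ − M₁ = 3072.0925 − 6514.8744 = -3442.7819 billion.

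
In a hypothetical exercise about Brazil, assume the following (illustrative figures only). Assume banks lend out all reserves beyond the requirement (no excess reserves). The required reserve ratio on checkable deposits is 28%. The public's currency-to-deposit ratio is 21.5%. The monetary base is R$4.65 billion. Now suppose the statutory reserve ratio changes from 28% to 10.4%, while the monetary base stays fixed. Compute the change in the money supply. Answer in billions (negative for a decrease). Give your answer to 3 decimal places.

Initially m₁ = (1 + 0.215) / (0.28 + 0.215) ≈ 2.45455, so M₁ = 2.45455 × 4.65 ≈ 11.4137 billion.
After the change m₂ = (1 + 0.215) / (0.104 + 0.215) ≈ 3.80878, so M₂ = 3.80878 × 4.65 ≈ 17.7108 billion.
ΔM = M₂ − M₁ = 17.7108 − 11.4137 = 6.2971 billion.

R$6.297 billion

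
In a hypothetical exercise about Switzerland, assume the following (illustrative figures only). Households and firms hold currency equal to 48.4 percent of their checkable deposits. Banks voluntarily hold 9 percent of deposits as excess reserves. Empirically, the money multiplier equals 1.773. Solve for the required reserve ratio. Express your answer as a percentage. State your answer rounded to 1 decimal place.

26.3%

Using m = 1.773. Since m = (1 + c)/(c + rr + e), the denominator satisfies c + rr + e = (1 + c)/m = (1 + 0.484) / 1.773 ≈ 0.836999.
With c = 0.484 and e = 0.09, the required reserve ratio is 0.836999 − 0.484 − 0.09 = 0.262999.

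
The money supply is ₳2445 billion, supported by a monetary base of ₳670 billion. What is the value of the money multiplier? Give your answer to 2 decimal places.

The money multiplier is m = M / MB = 2445 / 670 ≈ 3.64925.

3.65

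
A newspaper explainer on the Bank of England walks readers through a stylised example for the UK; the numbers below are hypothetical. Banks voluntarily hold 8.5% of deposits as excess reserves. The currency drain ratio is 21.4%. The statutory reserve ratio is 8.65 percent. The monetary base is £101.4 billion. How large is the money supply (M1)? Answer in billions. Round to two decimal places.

The money multiplier is m = (1 + c) / (rr + e + c) = (1 + 0.214) / (0.0865 + 0.085 + 0.214) ≈ 3.149157.
So M = m × MB = 3.149157 × 101.4 ≈ 319.3245 billion.

£319.32 billion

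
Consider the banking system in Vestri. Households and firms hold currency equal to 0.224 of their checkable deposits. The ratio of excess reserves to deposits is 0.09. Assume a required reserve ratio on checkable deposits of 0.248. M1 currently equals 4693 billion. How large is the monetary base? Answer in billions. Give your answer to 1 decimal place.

The money multiplier is m = (1 + c) / (rr + e + c) = (1 + 0.224) / (0.248 + 0.09 + 0.224) ≈ 2.177936.
MB = M / m = 4693 / 2.177936 ≈ 2154.7924 billion.

2154.8 billion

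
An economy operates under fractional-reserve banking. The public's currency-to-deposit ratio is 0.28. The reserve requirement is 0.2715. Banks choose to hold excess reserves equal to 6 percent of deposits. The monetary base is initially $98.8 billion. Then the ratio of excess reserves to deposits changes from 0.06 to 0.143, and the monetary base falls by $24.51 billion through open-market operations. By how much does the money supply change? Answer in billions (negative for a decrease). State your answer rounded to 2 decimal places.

-69.89 billion

Before: m₁ = (1 + 0.28) / (0.2715 + 0.06 + 0.28) ≈ 2.09321, MB₁ = 98.8, so M₁ = 2.09321 × 98.8 ≈ 206.8091 billion.
After: m₂ = (1 + 0.28) / (0.2715 + 0.143 + 0.28) ≈ 1.84305, MB₂ = 98.8 − 24.51 = 74.29, so M₂ = 1.84305 × 74.29 ≈ 136.9202 billion.
ΔM = M₂ − M₁ = 136.9202 − 206.8091 = -69.8889 billion.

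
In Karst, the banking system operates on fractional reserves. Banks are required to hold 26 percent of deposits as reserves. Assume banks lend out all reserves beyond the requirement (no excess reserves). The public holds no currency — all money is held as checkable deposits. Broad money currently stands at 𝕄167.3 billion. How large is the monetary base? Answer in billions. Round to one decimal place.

𝕄43.5 billion

With no currency drain and no excess reserves, the money multiplier is m = 1/rr = 1/0.26 ≈ 3.84615.
The monetary base is MB = M / m = 167.3 / 3.84615 ≈ 43.498 billion.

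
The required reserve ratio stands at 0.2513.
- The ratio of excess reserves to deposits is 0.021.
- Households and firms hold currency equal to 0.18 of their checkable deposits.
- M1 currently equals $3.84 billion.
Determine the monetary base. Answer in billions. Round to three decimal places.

$1.472 billion

The money multiplier is m = (1 + c) / (rr + e + c) = (1 + 0.18) / (0.2513 + 0.021 + 0.18) ≈ 2.60889.
MB = M / m = 3.84 / 2.60889 ≈ 1.4719 billion.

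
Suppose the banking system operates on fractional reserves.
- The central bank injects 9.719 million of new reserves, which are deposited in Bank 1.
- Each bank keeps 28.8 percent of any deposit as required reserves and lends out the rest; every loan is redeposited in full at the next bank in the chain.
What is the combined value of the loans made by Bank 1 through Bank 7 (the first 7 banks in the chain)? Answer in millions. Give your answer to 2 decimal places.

21.80 million

Bank i lends (1 − rr)^i of the original deposit: Bank 1 lends 9.719·0.7120 ≈ 6.9199, Bank 2 lends 9.719·0.7120² ≈ 4.9270, and so on.
Summing a geometric series: total = 9.719·[0.7120·(1 − 0.7120^7) / (1 − 0.7120)] ≈ 21.7987 million.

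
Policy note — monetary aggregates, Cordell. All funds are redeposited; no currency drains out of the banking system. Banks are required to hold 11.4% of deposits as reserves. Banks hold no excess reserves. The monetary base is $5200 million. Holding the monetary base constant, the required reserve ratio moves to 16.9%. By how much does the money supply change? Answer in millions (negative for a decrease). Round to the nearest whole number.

-14845 million

Initially m₁ = 1 / (0.114) ≈ 8.77193, so M₁ = 8.77193 × 5200 = 45614.036 million.
After the change m₂ = 1 / (0.169) ≈ 5.91716, so M₂ = 5.91716 × 5200 = 30769.232 million.
ΔM = M₂ − M₁ = 30769.232 − 45614.036 = -14844.804 million.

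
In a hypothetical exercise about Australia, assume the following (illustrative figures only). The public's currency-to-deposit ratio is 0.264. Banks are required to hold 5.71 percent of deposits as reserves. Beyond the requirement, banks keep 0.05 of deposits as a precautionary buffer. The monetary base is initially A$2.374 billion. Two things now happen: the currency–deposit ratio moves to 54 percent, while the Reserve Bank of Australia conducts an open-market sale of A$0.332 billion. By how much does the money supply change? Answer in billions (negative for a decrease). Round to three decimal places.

Before: m₁ = (1 + 0.264) / (0.0571 + 0.05 + 0.264) ≈ 3.40609, MB₁ = 2.374, so M₁ = 3.40609 × 2.374 ≈ 8.0861 billion.
After: m₂ = (1 + 0.54) / (0.0571 + 0.05 + 0.54) ≈ 2.37985, MB₂ = 2.374 − 0.332 = 2.042, so M₂ = 2.37985 × 2.042 ≈ 4.8597 billion.
ΔM = M₂ − M₁ = 4.8597 − 8.0861 = -3.2264 billion.

-3.226 billion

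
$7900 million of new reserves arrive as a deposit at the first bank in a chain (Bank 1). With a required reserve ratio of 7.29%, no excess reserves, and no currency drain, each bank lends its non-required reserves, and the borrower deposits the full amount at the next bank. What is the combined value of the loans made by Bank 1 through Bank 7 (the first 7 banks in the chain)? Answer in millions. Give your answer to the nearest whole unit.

Bank i lends (1 − rr)^i of the original deposit: Bank 1 lends 7900·0.9271 = 7324.0900, Bank 2 lends 7900·0.9271² ≈ 6790.1638, and so on.
Summing a geometric series: total = 7900·[0.9271·(1 − 0.9271^7) / (1 − 0.9271)] ≈ 41323.4201 million.

$41323 million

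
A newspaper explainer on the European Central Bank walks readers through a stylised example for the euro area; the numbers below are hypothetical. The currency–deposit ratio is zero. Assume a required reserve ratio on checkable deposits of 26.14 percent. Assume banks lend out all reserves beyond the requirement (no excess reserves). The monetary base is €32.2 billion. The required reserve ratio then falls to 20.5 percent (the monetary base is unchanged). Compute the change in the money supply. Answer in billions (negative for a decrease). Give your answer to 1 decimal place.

Initially m₁ = 1 / (0.2614) ≈ 3.8256, so M₁ = 3.8256 × 32.2 ≈ 123.1843 billion.
After the change m₂ = 1 / (0.205) ≈ 4.8780, so M₂ = 4.8780 × 32.2 = 157.0716 billion.
ΔM = M₂ − M₁ = 157.0716 − 123.1843 = 33.8873 billion.

€33.9 billion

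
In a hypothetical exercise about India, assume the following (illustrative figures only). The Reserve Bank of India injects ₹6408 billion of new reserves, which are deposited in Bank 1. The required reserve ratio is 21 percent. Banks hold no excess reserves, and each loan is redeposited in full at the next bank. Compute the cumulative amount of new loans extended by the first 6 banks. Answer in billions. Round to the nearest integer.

Bank i lends (1 − rr)^i of the original deposit: Bank 1 lends 6408·0.7900 = 5062.3200, Bank 2 lends 6408·0.7900² = 3999.2328, and so on.
Summing a geometric series: total = 6408·[0.7900·(1 − 0.7900^6) / (1 − 0.7900)] ≈ 18246.3501 billion.

₹18246 billion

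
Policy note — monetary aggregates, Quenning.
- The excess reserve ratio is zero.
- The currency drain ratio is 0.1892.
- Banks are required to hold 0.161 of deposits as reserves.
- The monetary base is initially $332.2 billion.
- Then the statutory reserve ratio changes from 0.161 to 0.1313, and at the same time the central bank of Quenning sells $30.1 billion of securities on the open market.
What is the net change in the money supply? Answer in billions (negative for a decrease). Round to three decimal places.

-7.148 billion

Before: m₁ = (1 + 0.1892) / (0.161 + 0.1892) ≈ 3.3957738, MB₁ = 332.2, so M₁ = 3.3957738 × 332.2 ≈ 1128.0761 billion.
After: m₂ = (1 + 0.1892) / (0.1313 + 0.1892) ≈ 3.7104524, MB₂ = 332.2 − 30.1 = 302.1, so M₂ = 3.7104524 × 302.1 ≈ 1120.9277 billion.
ΔM = M₂ − M₁ = 1120.9277 − 1128.0761 = -7.1484 billion.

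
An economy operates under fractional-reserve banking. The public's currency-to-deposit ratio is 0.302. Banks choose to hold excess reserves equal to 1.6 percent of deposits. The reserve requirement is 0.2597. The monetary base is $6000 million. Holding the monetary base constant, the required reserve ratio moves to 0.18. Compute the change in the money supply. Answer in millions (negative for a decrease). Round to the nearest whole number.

$2164 million

Initially m₁ = (1 + 0.302) / (0.2597 + 0.016 + 0.302) ≈ 2.25376, so M₁ = 2.25376 × 6000 = 13522.56 million.
After the change m₂ = (1 + 0.302) / (0.18 + 0.016 + 0.302) ≈ 2.61446, so M₂ = 2.61446 × 6000 = 15686.76 million.
ΔM = M₂ − M₁ = 15686.76 − 13522.56 = 2164.2 million.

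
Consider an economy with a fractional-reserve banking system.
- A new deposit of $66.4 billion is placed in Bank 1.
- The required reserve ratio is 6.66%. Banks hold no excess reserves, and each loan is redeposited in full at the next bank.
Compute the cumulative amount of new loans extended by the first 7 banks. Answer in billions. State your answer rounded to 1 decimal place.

$356.2 billion

Bank i lends (1 − rr)^i of the original deposit: Bank 1 lends 66.4·0.9334 ≈ 61.9778, Bank 2 lends 66.4·0.9334² ≈ 57.8500, and so on.
Summing a geometric series: total = 66.4·[0.9334·(1 − 0.9334^7) / (1 − 0.9334)] ≈ 356.1682 billion.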